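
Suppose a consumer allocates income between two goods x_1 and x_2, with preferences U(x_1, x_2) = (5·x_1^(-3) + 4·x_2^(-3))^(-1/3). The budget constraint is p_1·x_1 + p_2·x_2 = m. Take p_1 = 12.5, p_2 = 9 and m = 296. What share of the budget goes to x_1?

share on x_1 = 0.575

From the CES first-order condition, (5/4)·(x_2/x_1)^(4) = p_1/p_2.
Hence x_2/x_1 = ((4/5)·p_1/p_2)^(1/(4)), i.e. raised to the 0.25 power.
With the ratio pinned down, the budget gives x_1* = m/(p_1 + p_2·(x_2/x_1)) and x_2* = (x_2/x_1)·x_1*.
Numerically x_2/x_1 = 1.02669, so x_1* = 296/(12.5 + 9·1.02669) = 13.6153 and x_2* = 1.02669·13.6153 = 13.9787.
Expenditure on x_1: 12.5·13.6153 = 170.1915; share = 0.575.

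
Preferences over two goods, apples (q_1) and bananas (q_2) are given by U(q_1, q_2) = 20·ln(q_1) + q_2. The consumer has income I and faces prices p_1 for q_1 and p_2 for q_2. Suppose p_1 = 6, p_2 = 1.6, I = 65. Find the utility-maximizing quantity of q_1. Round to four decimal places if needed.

q_1* = 5.3333

MU_q_1 = 20/q_1, MU_q_2 = 1. Tangency: 20/q_1 = p_1/p_2.
So q_1*(p_1,p_2) = 20·p_2/p_1, independent of income; and q_2* = (I − 20·p_2)/p_2.
At the given prices: q_1* = 20·1.6/6 = 5.3333.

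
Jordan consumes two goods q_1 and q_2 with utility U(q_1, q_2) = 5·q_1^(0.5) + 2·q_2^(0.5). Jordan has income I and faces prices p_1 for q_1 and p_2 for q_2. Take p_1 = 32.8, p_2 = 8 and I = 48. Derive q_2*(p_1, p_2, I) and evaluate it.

q_2* = 2.3768

Substitute q_2 = (q_2/q_1)·q_1 into the budget: q_1* = I/(p_1 + p_2·(q_2/q_1)).
Numerically q_2/q_1 = 2.6896, so q_1* = 48/(32.8 + 8·2.6896) = 0.8837 and q_2* = 2.6896·0.8837 = 2.3768.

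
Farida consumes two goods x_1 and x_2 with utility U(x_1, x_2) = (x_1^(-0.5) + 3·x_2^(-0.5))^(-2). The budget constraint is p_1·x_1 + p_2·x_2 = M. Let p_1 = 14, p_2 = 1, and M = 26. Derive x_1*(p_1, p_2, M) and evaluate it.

x_1* = 0.9968

Numerically x_2/x_1 = 12.082761, so x_1* = 26/(14 + 1·12.082761) = 0.9968.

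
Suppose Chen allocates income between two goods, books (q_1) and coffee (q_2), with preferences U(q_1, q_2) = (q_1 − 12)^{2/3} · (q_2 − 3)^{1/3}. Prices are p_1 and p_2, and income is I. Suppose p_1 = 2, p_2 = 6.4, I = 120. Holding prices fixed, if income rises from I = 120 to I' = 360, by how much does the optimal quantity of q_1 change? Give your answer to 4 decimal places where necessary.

Δq_1* = 80

Discretionary income = 120 − 12·2 − 3·6.4 = 76.8; q_1* = 12 + 2/3·76.8/2 = 37.6.
At I' = 360: q_1* = 117.6. Change: 117.6 − 37.6 = 80.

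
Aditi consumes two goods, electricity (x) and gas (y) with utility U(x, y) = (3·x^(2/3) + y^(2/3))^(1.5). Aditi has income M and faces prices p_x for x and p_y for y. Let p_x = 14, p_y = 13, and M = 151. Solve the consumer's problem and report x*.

x* = 10.3415

Substitute y = (y/x)·x into the budget: x* = M/(p_x + p_y·(y/x)).
Numerically y/x = 0.046258, so x* = 151/(14 + 13·0.046258) = 10.3415.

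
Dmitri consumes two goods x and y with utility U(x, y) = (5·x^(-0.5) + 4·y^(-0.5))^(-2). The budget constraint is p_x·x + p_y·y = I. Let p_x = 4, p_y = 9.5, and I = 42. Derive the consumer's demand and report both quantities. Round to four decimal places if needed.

With the ratio pinned down, the budget gives x* = I/(p_x + p_y·(y/x)) and y* = (y/x)·x*.
Numerically y/x = 0.484118, so x* = 42/(4 + 9.5·0.484118) = 4.8842 and y* = 0.484118·4.8842 = 2.3645.

x* = 4.8842, y* = 2.3645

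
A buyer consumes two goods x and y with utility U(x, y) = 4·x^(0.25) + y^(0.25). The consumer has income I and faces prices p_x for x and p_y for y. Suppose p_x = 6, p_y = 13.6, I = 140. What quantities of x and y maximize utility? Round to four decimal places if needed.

MRS = MU_x/MU_y = 4·(y/x)^(0.75). Set equal to p_x/p_y.
Hence y/x = ((1/4)·p_x/p_y)^(1/(0.75)), i.e. raised to the 4/3 power.
Substitute y = (y/x)·x into the budget: x* = I/(p_x + p_y·(y/x)).
Numerically y/x = 0.052894, so x* = 140/(6 + 13.6·0.052894) = 20.8353 and y* = 0.052894·20.8353 = 1.1021.

x* = 20.8353, y* = 1.1021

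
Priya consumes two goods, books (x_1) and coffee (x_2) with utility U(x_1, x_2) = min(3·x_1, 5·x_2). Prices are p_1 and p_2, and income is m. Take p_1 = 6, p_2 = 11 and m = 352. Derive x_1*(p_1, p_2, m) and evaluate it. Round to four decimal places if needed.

x_1* = 27.9365

Leontief preferences: the optimum is at the kink where x_1/5 = x_2/3, i.e. x_2 = (3/5)·x_1.
Budget: p_1·x_1 + p_2·(3/5)·x_1 = m, so (5·p_1 + 3·p_2)·x_1 = 5·m.
Demand: x_1*(p_1,p_2,m) = 5·m/(5·p_1 + 3·p_2), x_2* = 3·m/(5·p_1 + 3·p_2).
Here 5·6 + 3·11 = 63, giving x_1* = 27.9365.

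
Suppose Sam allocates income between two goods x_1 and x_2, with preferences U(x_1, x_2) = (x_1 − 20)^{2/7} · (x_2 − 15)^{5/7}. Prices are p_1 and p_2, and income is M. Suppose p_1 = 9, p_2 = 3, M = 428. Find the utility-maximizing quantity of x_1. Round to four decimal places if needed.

x_1* = 26.4444

Let x_1' = x_1−20, x_2' = x_2−15. MRS = (2/5)·x_2'/x_1' = p_1/p_2.
Substituting into the budget: x_1* = 20 + 2/7·(M − 20·p_1 − 15·p_2)/p_1, and x_2* = 15 + 5/7·(…)/p_2.
Discretionary income = 428 − 20·9 − 15·3 = 203; x_1* = 20 + 2/7·203/9 = 26.4444.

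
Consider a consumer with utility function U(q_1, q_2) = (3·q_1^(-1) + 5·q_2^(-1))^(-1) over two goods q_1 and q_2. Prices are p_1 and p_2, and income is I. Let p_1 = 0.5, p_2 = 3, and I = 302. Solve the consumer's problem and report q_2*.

MU_q_1 ∝ 3·q_1^(-2), MU_q_2 ∝ 5·q_2^(-2), so MRS = (3/5)·(q_2/q_1)^(2) = p_1/p_2.
Solve for the ratio: q_2/q_1 = [(5/3)·p_1/p_2]^(0.5).
With the ratio pinned down, the budget gives q_1* = I/(p_1 + p_2·(q_2/q_1)) and q_2* = (q_2/q_1)·q_1*.
Numerically q_2/q_1 = 0.527046, so q_1* = 302/(0.5 + 3·0.527046) = 145.1129 and q_2* = 0.527046·145.1129 = 76.4812.

q_2* = 76.4812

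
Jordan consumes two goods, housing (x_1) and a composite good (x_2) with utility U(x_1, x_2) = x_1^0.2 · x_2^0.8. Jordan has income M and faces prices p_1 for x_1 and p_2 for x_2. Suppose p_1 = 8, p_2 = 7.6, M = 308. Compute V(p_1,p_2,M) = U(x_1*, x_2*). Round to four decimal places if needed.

Tangency: MRS = (1/4)·x_2/x_1 = p_1/p_2.
So 0.2·p_2·x_2 = 0.8·p_1·x_1; combined with the budget, a share 0.2 of income goes to x_1.
Demand: x_1*(p_1,p_2,M) = 0.2·M/p_1 and x_2* = 0.8·M/p_2.
At p_1=8, p_2=7.6, M=308: x_1* = 0.2·308/8 = 7.7, x_2* = 32.4211.
Utility at the optimum: U(7.7, 32.4211) = 24.3198.

V = 24.3198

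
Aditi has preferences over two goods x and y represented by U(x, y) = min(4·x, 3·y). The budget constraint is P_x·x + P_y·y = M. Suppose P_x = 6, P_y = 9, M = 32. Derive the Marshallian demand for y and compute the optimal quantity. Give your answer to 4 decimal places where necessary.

Leontief preferences: the optimum is at the kink where x/3 = y/4, i.e. y = (4/3)·x.
Budget: P_x·x + P_y·(4/3)·x = M, so (3·P_x + 4·P_y)·x = 3·M.
Demand: x*(P_x,P_y,M) = 3·M/(3·P_x + 4·P_y), y* = 4·M/(3·P_x + 4·P_y).
Here 3·6 + 4·9 = 54, giving y* = 2.3704.

y* = 2.3704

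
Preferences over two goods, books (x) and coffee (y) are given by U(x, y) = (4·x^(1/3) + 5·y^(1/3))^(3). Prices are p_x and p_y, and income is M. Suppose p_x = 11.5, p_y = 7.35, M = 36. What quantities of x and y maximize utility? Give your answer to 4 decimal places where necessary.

From the CES first-order condition, (4/5)·(y/x)^(2/3) = p_x/p_y.
Solve for the ratio: y/x = [(5/4)·p_x/p_y]^(1.5).
With the ratio pinned down, the budget gives x* = M/(p_x + p_y·(y/x)) and y* = (y/x)·x*.
Numerically y/x = 2.735148, so x* = 36/(11.5 + 7.35·2.735148) = 1.1391 and y* = 2.735148·1.1391 = 3.1157.

x* = 1.1391, y* = 3.1157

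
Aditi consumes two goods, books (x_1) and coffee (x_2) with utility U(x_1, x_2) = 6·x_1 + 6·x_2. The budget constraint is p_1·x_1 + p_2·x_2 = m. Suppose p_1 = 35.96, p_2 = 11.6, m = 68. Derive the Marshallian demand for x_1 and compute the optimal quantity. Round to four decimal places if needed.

x_1* = 0

Perfect substitutes: compare marginal utility per dollar. 6/p_1 vs 6/p_2 → 0.1669 vs 0.5172.
x_2 gives more utility per dollar, so spend all income on x_2: x_2* = m/p_2, x_1* = 0.
Numerically: x_1* = 0, x_2* = 5.8621.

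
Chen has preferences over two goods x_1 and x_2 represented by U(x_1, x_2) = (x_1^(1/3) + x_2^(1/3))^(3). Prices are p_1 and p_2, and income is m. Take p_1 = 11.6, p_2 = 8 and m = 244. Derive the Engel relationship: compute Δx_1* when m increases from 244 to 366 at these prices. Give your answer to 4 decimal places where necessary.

Numerically x_2/x_1 = 1.746031, so x_1* = 244/(11.6 + 8·1.746031) = 9.5431.
At m' = 366: x_1* = 14.3146. Change: 14.3146 − 9.5431 = 4.7715.

Δx_1* = 4.7715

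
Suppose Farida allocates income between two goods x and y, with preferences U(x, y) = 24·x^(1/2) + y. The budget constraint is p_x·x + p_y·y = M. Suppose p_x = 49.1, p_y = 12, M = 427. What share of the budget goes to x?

share on x = 0.989

Set MRS = p_x/p_y: 12·x^(−1/2) = p_x/p_y.
Thus x* = (12·p_y/p_x)² — independent of M — with the rest of income spent on y.
Plugging in: x* = (12·12/49.1)² = 8.6013, y* = 0.3899.
Expenditure on x: 49.1·8.6013 = 422.3218; share = 0.989.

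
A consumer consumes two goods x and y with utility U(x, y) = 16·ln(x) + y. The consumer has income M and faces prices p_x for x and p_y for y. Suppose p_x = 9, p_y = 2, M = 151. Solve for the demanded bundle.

x* = 3.5556, y* = 59.5

At the given prices: x* = 16·2/9 = 3.5556, and y* = 59.5.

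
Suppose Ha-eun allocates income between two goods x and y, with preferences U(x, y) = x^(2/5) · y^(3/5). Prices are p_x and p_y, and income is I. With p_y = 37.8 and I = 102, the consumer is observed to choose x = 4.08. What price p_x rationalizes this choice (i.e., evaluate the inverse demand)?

Tangency: MRS = (2/3)·y/x = p_x/p_y.
Rearranging, p_y·y = (3/2)·p_x·x. Substituting into the budget gives p_x·x·(1 + (3/2)) = I.
Demand: x*(p_x,p_y,I) = 0.4·I/p_x and y* = 0.6·I/p_y.
Set x* = 4.08 in the demand function and solve for p_x: p_x = 10.

p_x = 10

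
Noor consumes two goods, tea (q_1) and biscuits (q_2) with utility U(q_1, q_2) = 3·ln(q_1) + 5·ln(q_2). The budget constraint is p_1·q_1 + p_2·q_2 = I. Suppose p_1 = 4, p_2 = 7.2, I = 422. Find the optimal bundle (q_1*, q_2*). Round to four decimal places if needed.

The MRS is (3/5)·q_2/q_1. Set MRS = p_1/p_2.
So 3·p_2·q_2 = 5·p_1·q_1; combined with the budget, a share 0.375 of income goes to q_1.
Demand: q_1*(p_1,p_2,I) = 0.375·I/p_1 and q_2* = 0.625·I/p_2.
At p_1=4, p_2=7.2, I=422: q_1* = 0.375·422/4 = 39.5625, q_2* = 36.6319.

q_1* = 39.5625, q_2* = 36.6319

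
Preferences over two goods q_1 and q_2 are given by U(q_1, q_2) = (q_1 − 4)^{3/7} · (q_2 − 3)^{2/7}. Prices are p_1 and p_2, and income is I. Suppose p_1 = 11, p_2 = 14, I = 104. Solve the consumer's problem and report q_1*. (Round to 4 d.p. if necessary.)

q_1* = 4.9818

Let q_1' = q_1−4, q_2' = q_2−3. MRS = (3/2)·q_2'/q_1' = p_1/p_2.
Substituting into the budget: q_1* = 4 + 0.6·(I − 4·p_1 − 3·p_2)/p_1, and q_2* = 3 + 0.4·(…)/p_2.
Discretionary income = 104 − 4·11 − 3·14 = 18; q_1* = 4 + 0.6·18/11 = 4.9818.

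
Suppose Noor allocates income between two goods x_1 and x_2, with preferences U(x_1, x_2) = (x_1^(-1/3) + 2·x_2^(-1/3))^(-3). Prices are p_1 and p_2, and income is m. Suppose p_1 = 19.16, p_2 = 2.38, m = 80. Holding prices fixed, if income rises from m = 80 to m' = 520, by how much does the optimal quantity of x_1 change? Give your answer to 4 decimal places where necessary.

MU_x_1 ∝ x_1^(-4/3), MU_x_2 ∝ 2·x_2^(-4/3), so MRS = (1/2)·(x_2/x_1)^(4/3) = p_1/p_2.
Hence x_2/x_1 = (2·p_1/p_2)^(1/(4/3)), i.e. raised to the 0.75 power.
Substitute x_2 = (x_2/x_1)·x_1 into the budget: x_1* = m/(p_1 + p_2·(x_2/x_1)).
Numerically x_2/x_1 = 8.037785, so x_1* = 80/(19.16 + 2.38·8.037785) = 2.0893.
At m' = 520: x_1* = 13.5806. Change: 13.5806 − 2.0893 = 11.4913.

Δx_1* = 11.4913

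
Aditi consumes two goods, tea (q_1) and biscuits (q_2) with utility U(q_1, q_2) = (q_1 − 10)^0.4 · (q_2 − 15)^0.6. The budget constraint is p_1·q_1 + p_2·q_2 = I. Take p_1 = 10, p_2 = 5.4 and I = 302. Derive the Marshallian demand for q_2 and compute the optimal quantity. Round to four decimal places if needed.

This is Cobb-Douglas in (q_1−10, q_2−15): tangency gives 0.4·p_2·(q_2−15) = 0.6·p_1·(q_1−10).
Substituting into the budget: q_1* = 10 + 0.4·(I − 10·p_1 − 15·p_2)/p_1, and q_2* = 15 + 0.6·(…)/p_2.
Discretionary income = 302 − 10·10 − 15·5.4 = 121; q_2* = 15 + 0.6·121/5.4 = 28.4444.

q_2* = 28.4444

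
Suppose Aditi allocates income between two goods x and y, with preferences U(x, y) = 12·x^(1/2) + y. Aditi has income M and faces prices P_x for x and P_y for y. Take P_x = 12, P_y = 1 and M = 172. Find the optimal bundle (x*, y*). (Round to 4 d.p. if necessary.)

x* = 0.25, y* = 169

Set MRS = P_x/P_y: 6·x^(−1/2) = P_x/P_y.
Solve: √x = 6·P_y/P_x, so x*(P_x,P_y) = (6·P_y/P_x)², and y* = (M − P_x·x*)/P_y.
Plugging in: x* = (6·1/12)² = 0.25, y* = 169.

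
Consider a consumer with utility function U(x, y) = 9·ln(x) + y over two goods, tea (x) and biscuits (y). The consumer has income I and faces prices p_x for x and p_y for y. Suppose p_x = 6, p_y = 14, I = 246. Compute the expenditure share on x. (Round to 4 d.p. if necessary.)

share on x = 0.5122

MU_x = 9/x, MU_y = 1. Tangency: 9/x = p_x/p_y.
So x*(p_x,p_y) = 9·p_y/p_x, independent of income; and y* = (I − 9·p_y)/p_y.
At the given prices: x* = 9·14/6 = 21, and y* = 8.5714.
Expenditure on x: 6·21 = 126; share = 0.5122.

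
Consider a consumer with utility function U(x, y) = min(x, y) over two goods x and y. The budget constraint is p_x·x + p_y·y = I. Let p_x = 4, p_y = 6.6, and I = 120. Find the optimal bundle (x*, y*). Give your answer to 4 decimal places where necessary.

With perfect complements, no substitution: consume in ratio x:y = 1:1.
Budget: p_x·x + p_y·x = I, so (p_x + p_y)·x = I.
Demand: x*(p_x,p_y,I) = I/(p_x + p_y), y* = I/(p_x + p_y).
Here 4 + 6.6 = 10.6, giving x* = 11.3208 and y* = 11.3208.

x* = 11.3208, y* = 11.3208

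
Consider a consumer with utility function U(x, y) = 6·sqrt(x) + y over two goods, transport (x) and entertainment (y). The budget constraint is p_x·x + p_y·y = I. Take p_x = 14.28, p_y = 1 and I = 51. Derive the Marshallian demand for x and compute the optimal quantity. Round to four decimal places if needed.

Set MRS = p_x/p_y: 3·x^(−1/2) = p_x/p_y.
Thus x* = (3·p_y/p_x)² — independent of I — with the rest of income spent on y.
Plugging in: x* = (3·1/14.28)² = 0.0441.

x* = 0.0441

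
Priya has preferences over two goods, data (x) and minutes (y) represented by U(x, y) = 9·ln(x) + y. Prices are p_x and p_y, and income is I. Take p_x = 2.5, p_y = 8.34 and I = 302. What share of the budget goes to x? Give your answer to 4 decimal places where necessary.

Set MRS = p_x/p_y: (9/x)/1 = p_x/p_y.
So x*(p_x,p_y) = 9·p_y/p_x, independent of income; and y* = (I − 9·p_y)/p_y.
At the given prices: x* = 9·8.34/2.5 = 30.024, and y* = 27.211.
Expenditure on x: 2.5·30.024 = 75.06; share = 0.2485.

share on x = 0.2485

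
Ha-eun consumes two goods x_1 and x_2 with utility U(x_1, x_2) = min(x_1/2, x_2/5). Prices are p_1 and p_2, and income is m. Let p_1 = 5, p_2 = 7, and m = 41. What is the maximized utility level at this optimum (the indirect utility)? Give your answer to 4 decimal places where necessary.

V = 0.9111

Leontief preferences: the optimum is at the kink where x_1/2 = x_2/5, i.e. x_2 = (5/2)·x_1.
Budget: p_1·x_1 + p_2·(5/2)·x_1 = m, so (2·p_1 + 5·p_2)·x_1 = 2·m.
Demand: x_1*(p_1,p_2,m) = 2·m/(2·p_1 + 5·p_2), x_2* = 5·m/(2·p_1 + 5·p_2).
Here 2·5 + 5·7 = 45, giving x_1* = 1.8222 and x_2* = 4.5556.
Utility at the optimum: U(1.8222, 4.5556) = 0.9111.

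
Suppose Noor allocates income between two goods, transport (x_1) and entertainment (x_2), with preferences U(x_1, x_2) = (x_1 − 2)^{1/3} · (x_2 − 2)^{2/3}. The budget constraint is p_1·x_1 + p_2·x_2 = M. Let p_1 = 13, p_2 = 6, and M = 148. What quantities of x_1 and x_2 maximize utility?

x_1* = 4.8205, x_2* = 14.2222

This is Cobb-Douglas in (x_1−2, x_2−2): tangency gives 1/3·p_2·(x_2−2) = 2/3·p_1·(x_1−2).
After buying the subsistence bundle (2, 2), a share 1/3 of the remaining income goes to x_1: x_1* = 2 + 1/3·(M − 2p_1 − 2p_2)/p_1.
Discretionary income = 148 − 2·13 − 2·6 = 110; x_1* = 2 + 1/3·110/13 = 4.8205; x_2* = 2 + 2/3·110/6 = 14.2222.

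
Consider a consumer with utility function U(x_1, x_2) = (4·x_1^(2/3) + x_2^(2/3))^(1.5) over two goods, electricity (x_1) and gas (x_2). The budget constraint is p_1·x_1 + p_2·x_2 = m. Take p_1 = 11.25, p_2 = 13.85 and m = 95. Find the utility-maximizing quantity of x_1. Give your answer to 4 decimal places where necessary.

From the CES first-order condition, 4·(x_2/x_1)^(1/3) = p_1/p_2.
Solve for the ratio: x_2/x_1 = [(1/4)·p_1/p_2]^(3).
Substitute x_2 = (x_2/x_1)·x_1 into the budget: x_1* = m/(p_1 + p_2·(x_2/x_1)).
Numerically x_2/x_1 = 0.008374, so x_1* = 95/(11.25 + 13.85·0.008374) = 8.3583.

x_1* = 8.3583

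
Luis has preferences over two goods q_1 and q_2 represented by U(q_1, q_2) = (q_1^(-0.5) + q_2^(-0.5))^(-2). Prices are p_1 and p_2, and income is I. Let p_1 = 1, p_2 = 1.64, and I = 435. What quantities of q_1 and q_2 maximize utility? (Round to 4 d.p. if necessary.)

MU_q_1 ∝ q_1^(-1.5), MU_q_2 ∝ q_2^(-1.5), so MRS = (q_2/q_1)^(1.5) = p_1/p_2.
Solve for the ratio: q_2/q_1 = [p_1/p_2]^(2/3).
With the ratio pinned down, the budget gives q_1* = I/(p_1 + p_2·(q_2/q_1)) and q_2* = (q_2/q_1)·q_1*.
Numerically q_2/q_1 = 0.719069, so q_1* = 435/(1 + 1.64·0.719069) = 199.6078 and q_2* = 0.719069·199.6078 = 143.5318.

q_1* = 199.6078, q_2* = 143.5318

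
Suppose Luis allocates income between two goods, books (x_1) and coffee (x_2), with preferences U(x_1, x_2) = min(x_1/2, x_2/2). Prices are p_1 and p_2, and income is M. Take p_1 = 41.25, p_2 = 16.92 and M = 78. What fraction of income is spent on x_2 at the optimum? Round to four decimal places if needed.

share on x_2 = 0.2909

Here 2·41.25 + 2·16.92 = 116.34, giving x_1* = 1.3409 and x_2* = 1.3409.
Expenditure on x_2: 16.92·1.3409 = 22.688; share = 0.2909.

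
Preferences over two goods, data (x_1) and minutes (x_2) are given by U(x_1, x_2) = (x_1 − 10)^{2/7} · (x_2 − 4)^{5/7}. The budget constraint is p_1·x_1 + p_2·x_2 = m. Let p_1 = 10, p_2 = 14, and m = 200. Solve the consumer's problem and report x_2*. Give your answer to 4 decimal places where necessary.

x_2* = 6.2449

MRS = (2/5)·(x_2−4)/(x_1−10). Tangency with p_1/p_2 gives x_2−4 = (5/2)·(p_1/p_2)·(x_1−10).
After buying the subsistence bundle (10, 4), a share 2/7 of the remaining income goes to x_1: x_1* = 10 + 2/7·(m − 10p_1 − 4p_2)/p_1.
Discretionary income = 200 − 10·10 − 4·14 = 44; x_2* = 4 + 5/7·44/14 = 6.2449.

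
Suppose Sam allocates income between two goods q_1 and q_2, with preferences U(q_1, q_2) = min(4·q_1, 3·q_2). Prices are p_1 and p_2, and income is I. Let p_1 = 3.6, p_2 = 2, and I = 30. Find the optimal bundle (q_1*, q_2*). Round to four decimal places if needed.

q_1* = 4.7872, q_2* = 6.383

Demand: q_1*(p_1,p_2,I) = 3·I/(3·p_1 + 4·p_2), q_2* = 4·I/(3·p_1 + 4·p_2).
Here 3·3.6 + 4·2 = 18.8, giving q_1* = 4.7872 and q_2* = 6.383.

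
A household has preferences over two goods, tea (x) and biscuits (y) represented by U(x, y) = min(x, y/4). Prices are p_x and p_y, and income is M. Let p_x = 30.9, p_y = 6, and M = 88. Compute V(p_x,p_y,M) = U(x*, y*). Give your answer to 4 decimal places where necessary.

Leontief preferences: the optimum is at the kink where x/1 = y/4, i.e. y = 4·x.
Budget: p_x·x + p_y·4·x = M, so (p_x + 4·p_y)·x = M.
Demand: x*(p_x,p_y,M) = M/(p_x + 4·p_y), y* = 4·M/(p_x + 4·p_y).
Here 30.9 + 4·6 = 54.9, giving x* = 1.6029 and y* = 6.4117.
Utility at the optimum: U(1.6029, 6.4117) = 1.6029.

V = 1.6029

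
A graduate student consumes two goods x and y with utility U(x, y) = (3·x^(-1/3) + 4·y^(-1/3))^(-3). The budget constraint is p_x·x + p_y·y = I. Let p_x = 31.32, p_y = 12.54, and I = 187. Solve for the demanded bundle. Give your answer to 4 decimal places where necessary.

From the CES first-order condition, (3/4)·(y/x)^(4/3) = p_x/p_y.
Hence y/x = ((4/3)·p_x/p_y)^(1/(4/3)), i.e. raised to the 0.75 power.
With the ratio pinned down, the budget gives x* = I/(p_x + p_y·(y/x)) and y* = (y/x)·x*.
Numerically y/x = 2.465172, so x* = 187/(31.32 + 12.54·2.465172) = 3.0048 and y* = 2.465172·3.0048 = 7.4074.

x* = 3.0048, y* = 7.4074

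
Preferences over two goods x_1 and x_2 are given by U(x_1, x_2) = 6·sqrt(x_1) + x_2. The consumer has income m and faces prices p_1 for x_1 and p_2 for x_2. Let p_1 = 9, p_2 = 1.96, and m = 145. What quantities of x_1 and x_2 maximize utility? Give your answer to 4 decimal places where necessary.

Set MRS = p_1/p_2: 3·x_1^(−1/2) = p_1/p_2.
Solve: √x_1 = 3·p_2/p_1, so x_1*(p_1,p_2) = (3·p_2/p_1)², and x_2* = (m − p_1·x_1*)/p_2.
Plugging in: x_1* = (3·1.96/9)² = 0.4268, x_2* = 72.0196.

x_1* = 0.4268, x_2* = 72.0196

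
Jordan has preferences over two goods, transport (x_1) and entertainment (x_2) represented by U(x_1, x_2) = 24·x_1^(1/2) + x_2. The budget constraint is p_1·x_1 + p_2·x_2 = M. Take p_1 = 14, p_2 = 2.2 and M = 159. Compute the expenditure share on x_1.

Plugging in: x_1* = (12·2.2/14)² = 3.5559, x_2* = 49.6442.
Expenditure on x_1: 14·3.5559 = 49.7829; share = 0.3131.

share on x_1 = 0.3131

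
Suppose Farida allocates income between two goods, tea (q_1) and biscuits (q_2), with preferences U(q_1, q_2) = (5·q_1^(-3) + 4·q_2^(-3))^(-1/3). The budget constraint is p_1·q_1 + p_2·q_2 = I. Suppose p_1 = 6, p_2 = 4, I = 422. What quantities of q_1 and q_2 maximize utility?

q_1* = 41.4272, q_2* = 43.3592

MU_q_1 ∝ 5·q_1^(-4), MU_q_2 ∝ 4·q_2^(-4), so MRS = (5/4)·(q_2/q_1)^(4) = p_1/p_2.
Hence q_2/q_1 = ((4/5)·p_1/p_2)^(1/(4)), i.e. raised to the 0.25 power.
Substitute q_2 = (q_2/q_1)·q_1 into the budget: q_1* = I/(p_1 + p_2·(q_2/q_1)).
Numerically q_2/q_1 = 1.046635, so q_1* = 422/(6 + 4·1.046635) = 41.4272 and q_2* = 1.046635·41.4272 = 43.3592.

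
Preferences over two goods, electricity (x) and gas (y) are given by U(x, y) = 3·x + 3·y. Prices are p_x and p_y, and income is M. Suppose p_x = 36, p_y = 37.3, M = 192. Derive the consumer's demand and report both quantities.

Perfect substitutes: compare marginal utility per dollar. 3/p_x vs 3/p_y → 0.0833 vs 0.0804.
x gives more utility per dollar, so spend all income on x: x* = M/p_x, y* = 0.
Numerically: x* = 5.3333, y* = 0.

x* = 5.3333, y* = 0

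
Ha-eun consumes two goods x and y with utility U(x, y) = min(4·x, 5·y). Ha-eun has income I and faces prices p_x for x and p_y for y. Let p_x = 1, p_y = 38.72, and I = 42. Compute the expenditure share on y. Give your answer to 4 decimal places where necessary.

Leontief preferences: the optimum is at the kink where x/5 = y/4, i.e. y = (4/5)·x.
Budget: p_x·x + p_y·(4/5)·x = I, so (5·p_x + 4·p_y)·x = 5·I.
Demand: x*(p_x,p_y,I) = 5·I/(5·p_x + 4·p_y), y* = 4·I/(5·p_x + 4·p_y).
Here 5·1 + 4·38.72 = 159.88, giving x* = 1.3135 and y* = 1.0508.
Expenditure on y: 38.72·1.0508 = 40.6865; share = 0.9687.

share on y = 0.9687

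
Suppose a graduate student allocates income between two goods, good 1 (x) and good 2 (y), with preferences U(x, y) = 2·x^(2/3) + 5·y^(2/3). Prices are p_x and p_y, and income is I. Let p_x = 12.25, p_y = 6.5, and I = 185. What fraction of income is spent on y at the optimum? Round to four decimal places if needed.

From the CES first-order condition, (2/5)·(y/x)^(1/3) = p_x/p_y.
Solve for the ratio: y/x = [(5/2)·p_x/p_y]^(3).
Substitute y = (y/x)·x into the budget: x* = I/(p_x + p_y·(y/x)).
Numerically y/x = 104.589533, so x* = 185/(12.25 + 6.5·104.589533) = 0.2673 and y* = 104.589533·0.2673 = 27.9578.
Expenditure on y: 6.5·27.9578 = 181.7255; share = 0.9823.

share on y = 0.9823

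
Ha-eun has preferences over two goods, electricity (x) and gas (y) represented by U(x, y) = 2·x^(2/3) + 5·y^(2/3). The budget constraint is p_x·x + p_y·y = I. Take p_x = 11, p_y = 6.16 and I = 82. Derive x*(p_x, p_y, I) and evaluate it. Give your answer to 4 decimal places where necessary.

x* = 0.1467

Numerically y/x = 88.972531, so x* = 82/(11 + 6.16·88.972531) = 0.1467.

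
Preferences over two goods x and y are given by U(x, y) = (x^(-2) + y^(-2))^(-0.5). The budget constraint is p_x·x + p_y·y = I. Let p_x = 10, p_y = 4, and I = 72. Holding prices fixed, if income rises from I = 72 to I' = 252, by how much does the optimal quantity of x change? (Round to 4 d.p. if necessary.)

Δx* = 11.6665

Numerically y/x = 1.357209, so x* = 72/(10 + 4·1.357209) = 4.6666.
At I' = 252: x* = 16.3331. Change: 16.3331 − 4.6666 = 11.6665.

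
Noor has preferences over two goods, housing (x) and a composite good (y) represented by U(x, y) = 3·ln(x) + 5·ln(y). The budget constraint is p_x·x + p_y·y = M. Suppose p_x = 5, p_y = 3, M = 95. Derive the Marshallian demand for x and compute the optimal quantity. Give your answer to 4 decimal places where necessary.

x* = 7.125

Demand: x*(p_x,p_y,M) = 0.375·M/p_x and y* = 0.625·M/p_y.
At p_x=5, p_y=3, M=95: x* = 0.375·95/5 = 7.125.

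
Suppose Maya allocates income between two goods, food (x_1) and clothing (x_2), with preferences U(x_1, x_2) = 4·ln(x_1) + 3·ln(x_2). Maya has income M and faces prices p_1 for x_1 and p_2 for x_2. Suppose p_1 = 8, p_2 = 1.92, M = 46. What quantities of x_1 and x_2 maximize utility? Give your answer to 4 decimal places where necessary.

MU_x_1/MU_x_2 = (4·x_2)/(3·x_1); tangency sets this equal to p_1/p_2.
Rearranging, p_2·x_2 = (3/4)·p_1·x_1. Substituting into the budget gives p_1·x_1·(1 + (3/4)) = M.
Demand: x_1*(p_1,p_2,M) = 4/7·M/p_1 and x_2* = 3/7·M/p_2.
At p_1=8, p_2=1.92, M=46: x_1* = 4/7·46/8 = 3.2857, x_2* = 10.2679.

x_1* = 3.2857, x_2* = 10.2679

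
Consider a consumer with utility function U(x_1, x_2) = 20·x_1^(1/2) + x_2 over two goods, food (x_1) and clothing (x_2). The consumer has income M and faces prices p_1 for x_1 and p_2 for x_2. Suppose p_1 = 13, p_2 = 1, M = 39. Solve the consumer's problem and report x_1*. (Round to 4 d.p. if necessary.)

x_1* = 0.5917

MU_x_1 = 10/√x_1, MU_x_2 = 1. Tangency: 10/√x_1 = p_1/p_2.
Thus x_1* = (10·p_2/p_1)² — independent of M — with the rest of income spent on x_2.
Plugging in: x_1* = (10·1/13)² = 0.5917.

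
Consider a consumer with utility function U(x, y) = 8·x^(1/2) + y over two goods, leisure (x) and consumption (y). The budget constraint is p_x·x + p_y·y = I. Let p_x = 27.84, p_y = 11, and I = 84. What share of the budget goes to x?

Plugging in: x* = (4·11/27.84)² = 2.4979, y* = 1.3145.
Expenditure on x: 27.84·2.4979 = 69.5402; share = 0.8279.

share on x = 0.8279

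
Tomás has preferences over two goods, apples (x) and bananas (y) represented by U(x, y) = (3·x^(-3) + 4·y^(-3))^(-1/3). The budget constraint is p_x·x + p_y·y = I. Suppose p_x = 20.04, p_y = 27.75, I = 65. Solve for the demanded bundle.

MU_x ∝ 3·x^(-4), MU_y ∝ 4·y^(-4), so MRS = (3/4)·(y/x)^(4) = p_x/p_y.
Hence y/x = ((4/3)·p_x/p_y)^(1/(4)), i.e. raised to the 0.25 power.
Substitute y = (y/x)·x into the budget: x* = I/(p_x + p_y·(y/x)).
Numerically y/x = 0.990589, so x* = 65/(20.04 + 27.75·0.990589) = 1.3676 and y* = 0.990589·1.3676 = 1.3547.

x* = 1.3676, y* = 1.3547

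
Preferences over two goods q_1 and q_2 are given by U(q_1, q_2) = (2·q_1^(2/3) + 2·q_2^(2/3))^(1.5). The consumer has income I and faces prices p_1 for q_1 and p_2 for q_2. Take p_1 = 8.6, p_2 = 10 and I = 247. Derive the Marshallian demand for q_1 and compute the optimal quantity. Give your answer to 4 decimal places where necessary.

q_1* = 16.5101

From the CES first-order condition, (q_2/q_1)^(1/3) = p_1/p_2.
Solve for the ratio: q_2/q_1 = [p_1/p_2]^(3).
Substitute q_2 = (q_2/q_1)·q_1 into the budget: q_1* = I/(p_1 + p_2·(q_2/q_1)).
Numerically q_2/q_1 = 0.636056, so q_1* = 247/(8.6 + 10·0.636056) = 16.5101.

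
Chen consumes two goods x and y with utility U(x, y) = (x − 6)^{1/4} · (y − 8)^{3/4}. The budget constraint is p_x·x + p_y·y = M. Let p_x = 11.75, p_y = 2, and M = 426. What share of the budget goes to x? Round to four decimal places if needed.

share on x = 0.3647

MRS = (1/3)·(y−8)/(x−6). Tangency with p_x/p_y gives y−8 = 3·(p_x/p_y)·(x−6).
Substituting into the budget: x* = 6 + 0.25·(M − 6·p_x − 8·p_y)/p_x, and y* = 8 + 0.75·(…)/p_y.
Discretionary income = 426 − 6·11.75 − 8·2 = 339.5; x* = 6 + 0.25·339.5/11.75 = 13.2234; y* = 8 + 0.75·339.5/2 = 135.3125.
Expenditure on x: 11.75·13.2234 = 155.375; share = 0.3647.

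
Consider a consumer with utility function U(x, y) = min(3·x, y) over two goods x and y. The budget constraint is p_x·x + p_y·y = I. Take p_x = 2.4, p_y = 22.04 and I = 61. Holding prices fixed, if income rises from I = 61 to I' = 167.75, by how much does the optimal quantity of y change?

Demand: x*(p_x,p_y,I) = I/(p_x + 3·p_y), y* = 3·I/(p_x + 3·p_y).
Here 2.4 + 3·22.04 = 68.52, giving y* = 2.6708.
At I' = 167.75: y* = 7.3446. Change: 7.3446 − 2.6708 = 4.6738.

Δy* = 4.6738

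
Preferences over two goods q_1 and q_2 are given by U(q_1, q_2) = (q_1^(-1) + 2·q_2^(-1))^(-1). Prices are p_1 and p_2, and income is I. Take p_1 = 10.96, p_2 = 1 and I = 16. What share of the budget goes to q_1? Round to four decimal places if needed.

MU_q_1 ∝ q_1^(-2), MU_q_2 ∝ 2·q_2^(-2), so MRS = (1/2)·(q_2/q_1)^(2) = p_1/p_2.
Hence q_2/q_1 = (2·p_1/p_2)^(1/(2)), i.e. raised to the 0.5 power.
Substitute q_2 = (q_2/q_1)·q_1 into the budget: q_1* = I/(p_1 + p_2·(q_2/q_1)).
Numerically q_2/q_1 = 4.68188, so q_1* = 16/(10.96 + 1·4.68188) = 1.0229 and q_2* = 4.68188·1.0229 = 4.7891.
Expenditure on q_1: 10.96·1.0229 = 11.2109; share = 0.7007.

share on q_1 = 0.7007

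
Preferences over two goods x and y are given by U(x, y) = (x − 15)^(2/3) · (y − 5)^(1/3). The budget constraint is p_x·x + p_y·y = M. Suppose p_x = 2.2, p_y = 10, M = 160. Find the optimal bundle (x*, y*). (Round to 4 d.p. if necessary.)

x* = 38.3333, y* = 7.5667

Let x' = x−15, y' = y−5. MRS = 2·y'/x' = p_x/p_y.
After buying the subsistence bundle (15, 5), a share 2/3 of the remaining income goes to x: x* = 15 + 2/3·(M − 15p_x − 5p_y)/p_x.
Discretionary income = 160 − 15·2.2 − 5·10 = 77; x* = 15 + 2/3·77/2.2 = 38.3333; y* = 5 + 1/3·77/10 = 7.5667.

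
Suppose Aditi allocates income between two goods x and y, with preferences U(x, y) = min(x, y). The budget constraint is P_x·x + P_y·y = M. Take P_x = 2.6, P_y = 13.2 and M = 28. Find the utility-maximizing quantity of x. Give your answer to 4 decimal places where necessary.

x* = 1.7722

Leontief preferences: the optimum is at the kink where x/1 = y/1, i.e. y = x.
Budget: P_x·x + P_y·x = M, so (P_x + P_y)·x = M.
Demand: x*(P_x,P_y,M) = M/(P_x + P_y), y* = M/(P_x + P_y).
Here 2.6 + 13.2 = 15.8, giving x* = 1.7722.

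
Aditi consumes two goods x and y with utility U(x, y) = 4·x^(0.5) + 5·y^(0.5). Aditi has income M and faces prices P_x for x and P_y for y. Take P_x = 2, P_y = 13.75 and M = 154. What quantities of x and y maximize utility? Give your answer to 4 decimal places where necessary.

MU_x ∝ 4·x^(-0.5), MU_y ∝ 5·y^(-0.5), so MRS = (4/5)·(y/x)^(0.5) = P_x/P_y.
Hence y/x = ((5/4)·P_x/P_y)^(1/(0.5)), i.e. raised to the 2 power.
With the ratio pinned down, the budget gives x* = M/(P_x + P_y·(y/x)) and y* = (y/x)·x*.
Numerically y/x = 0.033058, so x* = 154/(2 + 13.75·0.033058) = 62.7407 and y* = 0.033058·62.7407 = 2.0741.

x* = 62.7407, y* = 2.0741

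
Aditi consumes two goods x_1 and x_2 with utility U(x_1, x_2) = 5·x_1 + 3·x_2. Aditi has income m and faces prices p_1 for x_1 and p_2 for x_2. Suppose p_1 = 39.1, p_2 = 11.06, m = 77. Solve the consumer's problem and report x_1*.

Linear utility — the consumer picks whichever good has higher MU/price: 5/39.1 = 0.1279 vs 3/11.06 = 0.2712.
x_2 gives more utility per dollar, so spend all income on x_2: x_2* = m/p_2, x_1* = 0.
Numerically: x_1* = 0, x_2* = 6.962.

x_1* = 0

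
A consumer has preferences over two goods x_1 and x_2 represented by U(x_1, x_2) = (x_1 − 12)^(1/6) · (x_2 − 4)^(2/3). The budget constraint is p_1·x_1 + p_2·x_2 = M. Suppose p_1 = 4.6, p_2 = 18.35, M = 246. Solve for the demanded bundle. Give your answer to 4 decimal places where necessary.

x_1* = 17.1043, x_2* = 9.1183

This is Cobb-Douglas in (x_1−12, x_2−4): tangency gives 1/6·p_2·(x_2−4) = 2/3·p_1·(x_1−12).
Substituting into the budget: x_1* = 12 + 0.2·(M − 12·p_1 − 4·p_2)/p_1, and x_2* = 4 + 0.8·(…)/p_2.
Discretionary income = 246 − 12·4.6 − 4·18.35 = 117.4; x_1* = 12 + 0.2·117.4/4.6 = 17.1043; x_2* = 4 + 0.8·117.4/18.35 = 9.1183.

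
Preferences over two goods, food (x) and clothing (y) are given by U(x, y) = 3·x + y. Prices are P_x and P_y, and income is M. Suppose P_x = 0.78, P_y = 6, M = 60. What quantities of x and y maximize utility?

Linear utility — the consumer picks whichever good has higher MU/price: 3/0.78 = 3.8462 vs 1/6 = 0.1667.
x gives more utility per dollar, so spend all income on x: x* = M/P_x, y* = 0.
Numerically: x* = 76.9231, y* = 0.

x* = 76.9231, y* = 0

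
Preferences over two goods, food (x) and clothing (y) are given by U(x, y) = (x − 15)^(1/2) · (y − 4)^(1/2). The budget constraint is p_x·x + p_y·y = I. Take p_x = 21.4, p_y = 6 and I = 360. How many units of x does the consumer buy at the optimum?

Discretionary income = 360 − 15·21.4 − 4·6 = 15; x* = 15 + 0.5·15/21.4 = 15.3505.

x* = 15.3505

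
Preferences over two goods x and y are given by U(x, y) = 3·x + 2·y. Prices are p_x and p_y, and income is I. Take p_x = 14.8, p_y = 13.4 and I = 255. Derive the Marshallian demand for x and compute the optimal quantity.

x* = 17.2297

Linear utility — the consumer picks whichever good has higher MU/price: 3/14.8 = 0.2027 vs 2/13.4 = 0.1493.
x gives more utility per dollar, so spend all income on x: x* = I/p_x, y* = 0.
Numerically: x* = 17.2297, y* = 0.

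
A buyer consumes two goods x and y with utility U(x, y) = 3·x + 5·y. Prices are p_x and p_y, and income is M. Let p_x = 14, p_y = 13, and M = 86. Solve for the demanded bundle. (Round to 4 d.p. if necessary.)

Perfect substitutes: compare marginal utility per dollar. 3/p_x vs 5/p_y → 0.2143 vs 0.3846.
y gives more utility per dollar, so spend all income on y: y* = M/p_y, x* = 0.
Numerically: x* = 0, y* = 6.6154.

x* = 0, y* = 6.6154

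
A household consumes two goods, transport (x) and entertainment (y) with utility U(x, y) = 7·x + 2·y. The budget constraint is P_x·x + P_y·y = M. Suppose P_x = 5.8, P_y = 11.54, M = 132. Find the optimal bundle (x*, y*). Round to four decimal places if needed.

x* = 22.7586, y* = 0

Linear utility — the consumer picks whichever good has higher MU/price: 7/5.8 = 1.2069 vs 2/11.54 = 0.1733.
x gives more utility per dollar, so spend all income on x: x* = M/P_x, y* = 0.
Numerically: x* = 22.7586, y* = 0.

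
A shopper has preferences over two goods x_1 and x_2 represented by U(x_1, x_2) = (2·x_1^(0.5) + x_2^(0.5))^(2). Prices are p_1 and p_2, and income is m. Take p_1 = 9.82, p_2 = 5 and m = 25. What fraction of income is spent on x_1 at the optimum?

From the CES first-order condition, 2·(x_2/x_1)^(0.5) = p_1/p_2.
Solve for the ratio: x_2/x_1 = [(1/2)·p_1/p_2]^(2).
Substitute x_2 = (x_2/x_1)·x_1 into the budget: x_1* = m/(p_1 + p_2·(x_2/x_1)).
Numerically x_2/x_1 = 0.964324, so x_1* = 25/(9.82 + 5·0.964324) = 1.7075 and x_2* = 0.964324·1.7075 = 1.6465.
Expenditure on x_1: 9.82·1.7075 = 16.7673; share = 0.6707.

share on x_1 = 0.6707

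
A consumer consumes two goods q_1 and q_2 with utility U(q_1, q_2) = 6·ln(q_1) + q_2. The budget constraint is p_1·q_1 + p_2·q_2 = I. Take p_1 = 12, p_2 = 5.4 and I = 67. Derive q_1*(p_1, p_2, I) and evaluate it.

Set MRS = p_1/p_2: (6/q_1)/1 = p_1/p_2.
So q_1*(p_1,p_2) = 6·p_2/p_1, independent of income; and q_2* = (I − 6·p_2)/p_2.
At the given prices: q_1* = 6·5.4/12 = 2.7.

q_1* = 2.7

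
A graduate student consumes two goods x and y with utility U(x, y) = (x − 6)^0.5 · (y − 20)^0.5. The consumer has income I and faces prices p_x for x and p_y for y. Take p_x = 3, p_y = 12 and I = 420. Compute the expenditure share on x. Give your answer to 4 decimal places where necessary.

Substituting into the budget: x* = 6 + 0.5·(I − 6·p_x − 20·p_y)/p_x, and y* = 20 + 0.5·(…)/p_y.
Discretionary income = 420 − 6·3 − 20·12 = 162; x* = 6 + 0.5·162/3 = 33; y* = 20 + 0.5·162/12 = 26.75.
Expenditure on x: 3·33 = 99; share = 0.2357.

share on x = 0.2357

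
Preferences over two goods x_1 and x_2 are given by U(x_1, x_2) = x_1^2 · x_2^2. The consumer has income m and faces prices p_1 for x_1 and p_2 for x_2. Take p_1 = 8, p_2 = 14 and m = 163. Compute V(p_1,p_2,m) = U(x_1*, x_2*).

V = 3517.1783

At p_1=8, p_2=14, m=163: x_1* = 0.5·163/8 = 10.1875, x_2* = 5.8214.
Utility at the optimum: U(10.1875, 5.8214) = 3517.1783.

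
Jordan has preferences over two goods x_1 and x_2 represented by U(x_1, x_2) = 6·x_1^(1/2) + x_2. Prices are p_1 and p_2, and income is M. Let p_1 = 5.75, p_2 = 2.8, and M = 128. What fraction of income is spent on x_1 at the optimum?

share on x_1 = 0.0959

Utility is quasi-linear in x_2; the FOC for x_1 is 3/√x_1 = p_1/p_2.
Thus x_1* = (3·p_2/p_1)² — independent of M — with the rest of income spent on x_2.
Plugging in: x_1* = (3·2.8/5.75)² = 2.1341, x_2* = 41.3317.
Expenditure on x_1: 5.75·2.1341 = 12.2713; share = 0.0959.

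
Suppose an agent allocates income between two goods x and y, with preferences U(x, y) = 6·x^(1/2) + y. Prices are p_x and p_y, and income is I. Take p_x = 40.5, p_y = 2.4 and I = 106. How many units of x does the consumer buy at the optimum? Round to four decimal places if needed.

Thus x* = (3·p_y/p_x)² — independent of I — with the rest of income spent on y.
Plugging in: x* = (3·2.4/40.5)² = 0.0316.

x* = 0.0316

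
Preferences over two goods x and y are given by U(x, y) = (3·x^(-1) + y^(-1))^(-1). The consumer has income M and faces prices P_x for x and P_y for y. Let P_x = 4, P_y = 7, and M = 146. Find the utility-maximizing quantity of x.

x* = 20.6944

Substitute y = (y/x)·x into the budget: x* = M/(P_x + P_y·(y/x)).
Numerically y/x = 0.436436, so x* = 146/(4 + 7·0.436436) = 20.6944.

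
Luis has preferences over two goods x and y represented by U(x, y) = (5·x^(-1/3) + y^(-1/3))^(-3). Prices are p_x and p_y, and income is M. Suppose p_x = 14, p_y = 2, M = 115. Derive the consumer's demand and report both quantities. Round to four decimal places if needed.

x* = 6.9385, y* = 8.9303

Numerically y/x = 1.287052, so x* = 115/(14 + 2·1.287052) = 6.9385 and y* = 1.287052·6.9385 = 8.9303.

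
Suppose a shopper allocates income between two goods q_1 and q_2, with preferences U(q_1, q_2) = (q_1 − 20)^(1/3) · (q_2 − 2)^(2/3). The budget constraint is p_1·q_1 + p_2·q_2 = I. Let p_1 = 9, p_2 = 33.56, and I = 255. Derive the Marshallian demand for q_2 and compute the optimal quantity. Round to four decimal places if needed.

MRS = (1/2)·(q_2−2)/(q_1−20). Tangency with p_1/p_2 gives q_2−2 = 2·(p_1/p_2)·(q_1−20).
Substituting into the budget: q_1* = 20 + 1/3·(I − 20·p_1 − 2·p_2)/p_1, and q_2* = 2 + 2/3·(…)/p_2.
Discretionary income = 255 − 20·9 − 2·33.56 = 7.88; q_2* = 2 + 2/3·7.88/33.56 = 2.1565.

q_2* = 2.1565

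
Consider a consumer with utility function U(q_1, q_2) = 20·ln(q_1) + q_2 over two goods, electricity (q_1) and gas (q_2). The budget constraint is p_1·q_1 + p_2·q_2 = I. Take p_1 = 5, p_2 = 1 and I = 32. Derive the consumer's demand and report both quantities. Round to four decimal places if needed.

MU_q_1 = 20/q_1, MU_q_2 = 1. Tangency: 20/q_1 = p_1/p_2.
So q_1*(p_1,p_2) = 20·p_2/p_1, independent of income; and q_2* = (I − 20·p_2)/p_2.
At the given prices: q_1* = 20·1/5 = 4, and q_2* = 12.

q_1* = 4, q_2* = 12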